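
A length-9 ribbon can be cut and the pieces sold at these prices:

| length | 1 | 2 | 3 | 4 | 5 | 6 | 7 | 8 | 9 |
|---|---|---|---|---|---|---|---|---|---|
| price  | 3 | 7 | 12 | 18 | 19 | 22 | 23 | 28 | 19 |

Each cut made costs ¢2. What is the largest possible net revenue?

Let r[k] be the best obtainable value from length k. For each k, try every first piece i and keep the best of price[i] + r[k−i] minus the 2 cut fee when i<k.
r[1] = 3
r[2] = max(3+3-2, 7+0) = 7
r[3] = max(3+7-2, 7+3-2, 12+0) = 12
r[4] = max(3+12-2, 7+7-2, 12+3-2, 18+0) = 18
r[5] = max(3+18-2, 7+12-2, 12+7-2, 18+3-2, 19+0) = 19
r[6] = max(3+19-2, 7+18-2, 12+12-2, 18+7-2, 19+3-2, 22+0) = 23
r[7] = max(3+23-2, 7+19-2, 12+18-2, …, 22+3-2, 23+0) = 28
r[8] = max(3+28-2, 7+23-2, 12+19-2, …, 23+3-2, 28+0) = 34
r[9] = max(3+34-2, 7+28-2, 12+23-2, …, 28+3-2, 19+0) = 35
One optimal plan: pieces 4 + 4 + 1 (2 cuts) → ¢39 − ¢4 = ¢35.

35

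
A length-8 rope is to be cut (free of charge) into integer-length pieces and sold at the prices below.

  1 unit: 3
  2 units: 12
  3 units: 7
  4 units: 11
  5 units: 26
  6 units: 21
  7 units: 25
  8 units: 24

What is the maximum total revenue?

Let best[k] be the best obtainable value from length k. For each k, try every first piece i and keep the best of price[i] + best[k−i].
best[1] = 3
best[2] = 12
best[3] = 15  (first piece 1, then best[2]=12)
best[4] = 24  (first piece 2, then best[2]=12)
best[5] = 27  (first piece 1, then best[4]=24)
best[6] = 36  (first piece 2, then best[4]=24)
best[7] = 39  (first piece 1, then best[6]=36)
best[8] = 48  (first piece 2, then best[6]=36)
One optimal cutting: 2 + 2 + 2 + 2 → 12 + 12 + 12 + 12 = 48.

48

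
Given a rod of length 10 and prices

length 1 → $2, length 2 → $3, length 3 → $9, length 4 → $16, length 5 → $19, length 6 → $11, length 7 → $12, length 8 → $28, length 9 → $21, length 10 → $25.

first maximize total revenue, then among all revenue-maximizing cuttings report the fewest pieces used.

Let r[k] be the best obtainable value from length k. For each k, try every first piece i and keep the best of price[i] + r[k−i].
r[1] = 2
r[2] = max(2+2, 3+0) = 4
r[3] = max(2+4, 3+2, 9+0) = 9
r[4] = max(2+9, 3+4, 9+2, 16+0) = 16
r[5] = max(2+16, 3+9, 9+4, 16+2, 19+0) = 19
r[6] = max(2+19, 3+16, 9+9, 16+4, 19+2, 11+0) = 21
r[7] = max(2+21, 3+19, 9+16, …, 11+2, 12+0) = 25
r[8] = max(2+25, 3+21, 9+19, …, 12+2, 28+0) = 32
r[9] = max(2+32, 3+25, 9+21, …, 28+2, 21+0) = 35
r[10] = max(2+35, 3+32, 9+25, …, 21+2, 25+0) = 38
Maximum revenue is $38.
Now minimize piece count subject to staying optimal: for each k, pieces[k] = 1 + min over i with p[i]+r[k−i]=r[k] of pieces[k−i].
pieces[7] = 2
pieces[8] = 2
pieces[9] = 2
pieces[10] = 2

2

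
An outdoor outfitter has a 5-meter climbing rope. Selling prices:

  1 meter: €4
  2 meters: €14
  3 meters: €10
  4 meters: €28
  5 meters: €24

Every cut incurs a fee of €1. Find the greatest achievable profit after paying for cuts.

31

Build v[k] bottom-up: v[k] = max over allowed piece i of (p[i] + v[k−i]) − 1 per cut.
v[1] = 4
v[2] = 14
v[3] = 17  (first piece 1, then v[2]=14)
v[4] = 28
v[5] = 31  (first piece 1, then v[4]=28)
One optimal plan: pieces 4 + 1 (1 cut) → €32 − €1 = €31.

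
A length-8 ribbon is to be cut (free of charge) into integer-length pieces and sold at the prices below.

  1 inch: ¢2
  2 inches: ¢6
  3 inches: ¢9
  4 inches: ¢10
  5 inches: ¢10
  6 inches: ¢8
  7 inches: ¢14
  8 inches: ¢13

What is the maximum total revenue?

24

Build v[k] bottom-up: v[k] = max over allowed piece i of (p[i] + v[k−i]).
v[1] = 2
v[2] = max(2+2, 6+0) = 6
v[3] = max(2+6, 6+2, 9+0) = 9
v[4] = max(2+9, 6+6, 9+2, 10+0) = 12
v[5] = max(2+12, 6+9, 9+6, 10+2, 10+0) = 15
v[6] = max(2+15, 6+12, 9+9, 10+6, 10+2, 8+0) = 18
v[7] = max(2+18, 6+15, 9+12, …, 8+2, 14+0) = 21
v[8] = max(2+21, 6+18, 9+15, …, 14+2, 13+0) = 24
One optimal cutting: 2 + 2 + 2 + 2 → ¢6 + ¢6 + ¢6 + ¢6 = ¢24.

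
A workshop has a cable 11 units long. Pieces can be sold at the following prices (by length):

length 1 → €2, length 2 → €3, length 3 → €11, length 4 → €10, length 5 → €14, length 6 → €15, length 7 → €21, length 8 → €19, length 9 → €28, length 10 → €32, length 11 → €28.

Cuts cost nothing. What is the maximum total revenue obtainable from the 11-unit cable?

Consider every possible first cut. r[k] is the best of p[i]+r[k−i] over all sellable i≤k.
r[1] = 2
r[2] = max(2+2, 3+0) = 4
r[3] = max(2+4, 3+2, 11+0) = 11
r[4] = max(2+11, 3+4, 11+2, 10+0) = 13
r[5] = max(2+13, 3+11, 11+4, 10+2, 14+0) = 15
r[6] = max(2+15, 3+13, 11+11, 10+4, 14+2, 15+0) = 22
r[7] = max(2+22, 3+15, 11+13, …, 15+2, 21+0) = 24
r[8] = max(2+24, 3+22, 11+15, …, 21+2, 19+0) = 26
r[9] = max(2+26, 3+24, 11+22, …, 19+2, 28+0) = 33
r[10] = max(2+33, 3+26, 11+24, …, 28+2, 32+0) = 35
r[11] = max(2+35, 3+33, 11+26, …, 32+2, 28+0) = 37
One optimal cutting: 3 + 3 + 3 + 1 + 1 → €11 + €11 + €11 + €2 + €2 = €37.

37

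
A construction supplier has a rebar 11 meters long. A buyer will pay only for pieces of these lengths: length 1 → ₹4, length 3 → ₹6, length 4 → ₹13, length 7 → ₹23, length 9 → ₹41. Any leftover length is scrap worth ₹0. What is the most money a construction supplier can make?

49

Let r[k] be the best obtainable value from length k. For each k, try every first piece i and keep the best of price[i] + r[k−i].
r[1] = 4
r[2] = 8  (first piece 1, then r[1]=4)
r[3] = max(4+8, 6+0) = 12
r[4] = max(4+12, 6+4, 13+0) = 16
r[5] = max(4+16, 6+8, 13+4) = 20
r[6] = max(4+20, 6+12, 13+8) = 24
r[7] = max(4+24, 6+16, 13+12, 23+0) = 28
r[8] = max(4+28, 6+20, 13+16, 23+4) = 32
r[9] = max(4+32, 6+24, 13+20, 23+8, 41+0) = 41
r[10] = max(4+41, 6+28, 13+24, 23+12, 41+4) = 45
r[11] = max(4+45, 6+32, 13+28, 23+16, 41+8) = 49
One optimal cutting: 9 + 1 + 1 → ₹49.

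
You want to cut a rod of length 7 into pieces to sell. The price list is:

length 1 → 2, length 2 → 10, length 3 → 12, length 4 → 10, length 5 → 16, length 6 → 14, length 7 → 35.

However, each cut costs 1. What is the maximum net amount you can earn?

Consider every possible first cut. net[k] is the best of p[i]+net[k−i] over all sellable i≤k, charging 1 whenever i<k.
net[1] = 2
net[2] = max(2+2-1, 10+0) = 10
net[3] = max(2+10-1, 10+2-1, 12+0) = 12
net[4] = max(2+12-1, 10+10-1, 12+2-1, 10+0) = 19
net[5] = max(2+19-1, 10+12-1, 12+10-1, 10+2-1, 16+0) = 21
net[6] = max(2+21-1, 10+19-1, 12+12-1, 10+10-1, 16+2-1, 14+0) = 28
net[7] = max(2+28-1, 10+21-1, 12+19-1, …, 14+2-1, 35+0) = 35
Best is to make no cuts and sell whole for 35.

35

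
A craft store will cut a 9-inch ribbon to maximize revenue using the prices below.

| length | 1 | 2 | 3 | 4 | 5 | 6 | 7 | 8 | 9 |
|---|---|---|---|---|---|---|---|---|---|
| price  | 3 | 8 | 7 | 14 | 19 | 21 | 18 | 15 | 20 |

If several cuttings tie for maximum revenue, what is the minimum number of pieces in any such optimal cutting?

Consider every possible first cut. r[k] is the best of p[i]+r[k−i] over all sellable i≤k.
r[1] = 3
r[2] = max(3+3, 8+0) = 8
r[3] = max(3+8, 8+3, 7+0) = 11
r[4] = max(3+11, 8+8, 7+3, 14+0) = 16
r[5] = max(3+16, 8+11, 7+8, 14+3, 19+0) = 19
r[6] = max(3+19, 8+16, 7+11, 14+8, 19+3, 21+0) = 24
r[7] = max(3+24, 8+19, 7+16, …, 21+3, 18+0) = 27
r[8] = max(3+27, 8+24, 7+19, …, 18+3, 15+0) = 32
r[9] = max(3+32, 8+27, 7+24, …, 15+3, 20+0) = 35
Maximum revenue is ¢35.
Now minimize piece count subject to staying optimal: for each k, pieces[k] = 1 + min over i with p[i]+r[k−i]=r[k] of pieces[k−i].
pieces[6] = 3
pieces[7] = 2
pieces[8] = 4
pieces[9] = 3

3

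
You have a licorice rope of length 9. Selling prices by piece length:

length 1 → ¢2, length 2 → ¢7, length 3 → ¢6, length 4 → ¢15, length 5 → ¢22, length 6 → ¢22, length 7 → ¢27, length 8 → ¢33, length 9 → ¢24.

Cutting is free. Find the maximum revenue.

Let r[k] be the best obtainable value from length k. For each k, try every first piece i and keep the best of price[i] + r[k−i].
r[1] = 2
r[2] = 7
r[3] = 9  (first piece 1, then r[2]=7)
r[4] = 15
r[5] = 22
r[6] = 24  (first piece 1, then r[5]=22)
r[7] = 29  (first piece 2, then r[5]=22)
r[8] = 33
r[9] = 37  (first piece 4, then r[5]=22)
One optimal cutting: 5 + 4 → ¢22 + ¢15 = ¢37.

37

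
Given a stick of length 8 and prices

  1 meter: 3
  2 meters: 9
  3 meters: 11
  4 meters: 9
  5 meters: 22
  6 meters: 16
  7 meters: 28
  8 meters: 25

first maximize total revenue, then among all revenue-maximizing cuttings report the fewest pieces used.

Build r[k] bottom-up: r[k] = max over allowed piece i of (p[i] + r[k−i]).
r[1] = 3
r[2] = max(3+3, 9+0) = 9
r[3] = max(3+9, 9+3, 11+0) = 12
r[4] = max(3+12, 9+9, 11+3, 9+0) = 18
r[5] = max(3+18, 9+12, 11+9, 9+3, 22+0) = 22
r[6] = max(3+22, 9+18, 11+12, 9+9, 22+3, 16+0) = 27
r[7] = max(3+27, 9+22, 11+18, …, 16+3, 28+0) = 31
r[8] = max(3+31, 9+27, 11+22, …, 28+3, 25+0) = 36
Maximum revenue is 36.
Now minimize piece count subject to staying optimal: for each k, pieces[k] = 1 + min over i with p[i]+r[k−i]=r[k] of pieces[k−i].
pieces[5] = 1
pieces[6] = 3
pieces[7] = 2
pieces[8] = 4

4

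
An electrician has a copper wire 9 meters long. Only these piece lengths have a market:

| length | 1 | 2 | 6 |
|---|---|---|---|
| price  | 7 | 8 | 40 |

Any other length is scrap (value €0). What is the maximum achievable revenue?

63

Build best[k] bottom-up: best[k] = max over allowed piece i of (p[i] + best[k−i]).
best[1] = 7
best[2] = max(7+7, 8+0) = 14
best[3] = max(7+14, 8+7) = 21
best[4] = max(7+21, 8+14) = 28
best[5] = max(7+28, 8+21) = 35
best[6] = max(7+35, 8+28, 40+0) = 42
best[7] = max(7+42, 8+35, 40+7) = 49
best[8] = max(7+49, 8+42, 40+14) = 56
best[9] = max(7+56, 8+49, 40+21) = 63
One optimal cutting: 1 + 1 + 1 + 1 + 1 + 1 + 1 + 1 + 1 → €63.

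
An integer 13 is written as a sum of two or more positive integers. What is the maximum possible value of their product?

Let prod[k] be the best product for length k (with at least one cut). For each first piece i, the rest contributes max(k−i, prod[k−i]).
prod[2] = 1*max(1,0) = 1*1 = 1
prod[3] = 1*max(2,1) = 1*2 = 2
prod[4] = 2*max(2,1) = 2*2 = 4
prod[5] = 2*max(3,2) = 2*3 = 6
prod[6] = 3*max(3,2) = 3*3 = 9
prod[7] = 2*max(5,6) = 2*6 = 12
prod[8] = 2*max(6,9) = 2*9 = 18
prod[9] = 3*max(6,9) = 3*9 = 27
prod[10] = 2*max(8,18) = 2*18 = 36
prod[11] = 2*max(9,27) = 2*27 = 54
prod[12] = 3*max(9,27) = 3*27 = 81
prod[13] = 2*max(11,54) = 2*54 = 108
One optimal split: 3 + 3 + 3 + 2 + 2; product 3*3*3*2*2 = 108.

108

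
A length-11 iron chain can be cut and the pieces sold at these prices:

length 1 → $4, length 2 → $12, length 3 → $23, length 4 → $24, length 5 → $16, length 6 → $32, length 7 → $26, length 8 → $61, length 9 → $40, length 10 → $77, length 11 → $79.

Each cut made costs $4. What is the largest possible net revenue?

80

Let net[k] be the best obtainable value from length k. For each k, try every first piece i and keep the best of price[i] + net[k−i] minus the 4 cut fee when i<k.
net[1] = 4
net[2] = max(4+4-4, 12+0) = 12
net[3] = max(4+12-4, 12+4-4, 23+0) = 23
net[4] = max(4+23-4, 12+12-4, 23+4-4, 24+0) = 24
net[5] = max(4+24-4, 12+23-4, 23+12-4, 24+4-4, 16+0) = 31
net[6] = max(4+31-4, 12+24-4, 23+23-4, 24+12-4, 16+4-4, 32+0) = 42
net[7] = max(4+42-4, 12+31-4, 23+24-4, …, 32+4-4, 26+0) = 43
net[8] = max(4+43-4, 12+42-4, 23+31-4, …, 26+4-4, 61+0) = 61
net[9] = max(4+61-4, 12+43-4, 23+42-4, …, 61+4-4, 40+0) = 61
net[10] = max(4+61-4, 12+61-4, 23+43-4, …, 40+4-4, 77+0) = 77
net[11] = max(4+77-4, 12+61-4, 23+61-4, …, 77+4-4, 79+0) = 80
One optimal plan: pieces 8 + 3 (1 cut) → $84 − $4 = $80.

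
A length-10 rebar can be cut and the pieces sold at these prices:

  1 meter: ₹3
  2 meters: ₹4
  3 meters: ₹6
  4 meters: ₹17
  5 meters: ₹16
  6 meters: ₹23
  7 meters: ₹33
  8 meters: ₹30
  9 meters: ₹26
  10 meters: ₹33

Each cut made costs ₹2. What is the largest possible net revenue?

Let r[k] be the best obtainable value from length k. For each k, try every first piece i and keep the best of price[i] + r[k−i] minus the 2 cut fee when i<k.
r[1] = 3
r[2] = max(3+3-2, 4+0) = 4
r[3] = max(3+4-2, 4+3-2, 6+0) = 6
r[4] = max(3+6-2, 4+4-2, 6+3-2, 17+0) = 17
r[5] = max(3+17-2, 4+6-2, 6+4-2, 17+3-2, 16+0) = 18
r[6] = max(3+18-2, 4+17-2, 6+6-2, 17+4-2, 16+3-2, 23+0) = 23
r[7] = max(3+23-2, 4+18-2, 6+17-2, …, 23+3-2, 33+0) = 33
r[8] = max(3+33-2, 4+23-2, 6+18-2, …, 33+3-2, 30+0) = 34
r[9] = max(3+34-2, 4+33-2, 6+23-2, …, 30+3-2, 26+0) = 35
r[10] = max(3+35-2, 4+34-2, 6+33-2, …, 26+3-2, 33+0) = 38
One optimal plan: pieces 6 + 4 (1 cut) → ₹40 − ₹2 = ₹38.

38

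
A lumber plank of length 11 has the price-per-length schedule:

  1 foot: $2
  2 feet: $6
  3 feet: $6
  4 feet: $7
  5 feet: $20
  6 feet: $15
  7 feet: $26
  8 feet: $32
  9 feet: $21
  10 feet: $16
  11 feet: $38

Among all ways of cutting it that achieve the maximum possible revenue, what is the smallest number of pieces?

3

Let r[k] be the best obtainable value from length k. For each k, try every first piece i and keep the best of price[i] + r[k−i].
r[1] = 2
r[2] = 6
r[3] = 8  (first piece 1, then r[2]=6)
r[4] = 12  (first piece 2, then r[2]=6)
r[5] = 20
r[6] = 22  (first piece 1, then r[5]=20)
r[7] = 26  (first piece 2, then r[5]=20)
r[8] = 32
r[9] = 34  (first piece 1, then r[8]=32)
r[10] = 40  (first piece 5, then r[5]=20)
r[11] = 42  (first piece 1, then r[10]=40)
Maximum revenue is $42.
Now minimize piece count subject to staying optimal: for each k, pieces[k] = 1 + min over i with p[i]+r[k−i]=r[k] of pieces[k−i].
pieces[8] = 1
pieces[9] = 2
pieces[10] = 2
pieces[11] = 3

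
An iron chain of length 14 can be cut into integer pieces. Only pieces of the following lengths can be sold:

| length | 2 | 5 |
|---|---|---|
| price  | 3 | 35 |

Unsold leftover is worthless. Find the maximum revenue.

76

Let f[k] be the best obtainable value from length k. For each k, try every first piece i and keep the best of price[i] + f[k−i].
f[1] = 0
f[2] = 3
f[3] = 3
f[4] = 6  (first piece 2, then f[2]=3)
f[5] = max(3+3, 35+0) = 35
f[6] = max(3+6, 35+0) = 35
f[7] = max(3+35, 35+3) = 38
f[8] = max(3+35, 35+3) = 38
f[9] = max(3+38, 35+6) = 41
f[10] = max(3+38, 35+35) = 70
f[11] = max(3+41, 35+35) = 70
f[12] = max(3+70, 35+38) = 73
f[13] = max(3+70, 35+38) = 73
f[14] = max(3+73, 35+41) = 76
One optimal cutting: 5 + 5 + 2 + 2 → $76.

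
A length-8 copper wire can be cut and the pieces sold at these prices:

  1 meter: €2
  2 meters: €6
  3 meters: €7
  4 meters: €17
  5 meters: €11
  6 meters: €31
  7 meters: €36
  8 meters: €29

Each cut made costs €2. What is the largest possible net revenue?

36

Let v[k] be the best obtainable value from length k. For each k, try every first piece i and keep the best of price[i] + v[k−i] minus the 2 cut fee when i<k.
v[1] = 2
v[2] = 6
v[3] = 7
v[4] = 17
v[5] = 17  (first piece 1, then v[4]=17)
v[6] = 31
v[7] = 36
v[8] = 36  (first piece 1, then v[7]=36)
One optimal plan: pieces 7 + 1 (1 cut) → €38 − €2 = €36.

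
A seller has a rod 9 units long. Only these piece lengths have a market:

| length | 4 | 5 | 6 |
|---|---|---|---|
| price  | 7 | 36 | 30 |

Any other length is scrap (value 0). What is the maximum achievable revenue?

43

Consider every possible first cut. f[k] is the best of p[i]+f[k−i] over all sellable i≤k.
f[1] = 0
f[2] = 0
f[3] = 0
f[4] = 7
f[5] = max(7+0, 36+0) = 36
f[6] = max(7+0, 36+0, 30+0) = 36
f[7] = max(7+0, 36+0, 30+0) = 36
f[8] = max(7+7, 36+0, 30+0) = 36
f[9] = max(7+36, 36+7, 30+0) = 43
One optimal cutting: 5 + 4 → 43.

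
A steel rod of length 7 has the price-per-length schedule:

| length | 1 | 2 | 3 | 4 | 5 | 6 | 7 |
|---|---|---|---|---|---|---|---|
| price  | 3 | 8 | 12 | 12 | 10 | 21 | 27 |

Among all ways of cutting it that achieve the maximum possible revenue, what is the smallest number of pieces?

3

Consider every possible first cut. r[k] is the best of p[i]+r[k−i] over all sellable i≤k.
r[1] = 3
r[2] = max(3+3, 8+0) = 8
r[3] = max(3+8, 8+3, 12+0) = 12
r[4] = max(3+12, 8+8, 12+3, 12+0) = 16
r[5] = max(3+16, 8+12, 12+8, 12+3, 10+0) = 20
r[6] = max(3+20, 8+16, 12+12, 12+8, 10+3, 21+0) = 24
r[7] = max(3+24, 8+20, 12+16, …, 21+3, 27+0) = 28
Maximum revenue is $28.
Now minimize piece count subject to staying optimal: for each k, pieces[k] = 1 + min over i with p[i]+r[k−i]=r[k] of pieces[k−i].
pieces[4] = 2
pieces[5] = 2
pieces[6] = 2
pieces[7] = 3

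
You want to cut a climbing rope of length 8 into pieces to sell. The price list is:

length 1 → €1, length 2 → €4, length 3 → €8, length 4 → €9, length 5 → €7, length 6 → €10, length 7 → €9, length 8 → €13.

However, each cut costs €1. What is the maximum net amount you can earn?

Build v[k] bottom-up: v[k] = max over allowed piece i of (p[i] + v[k−i]) − 1 per cut.
v[1] = 1
v[2] = max(1+1-1, 4+0) = 4
v[3] = max(1+4-1, 4+1-1, 8+0) = 8
v[4] = max(1+8-1, 4+4-1, 8+1-1, 9+0) = 9
v[5] = max(1+9-1, 4+8-1, 8+4-1, 9+1-1, 7+0) = 11
v[6] = max(1+11-1, 4+9-1, 8+8-1, 9+4-1, 7+1-1, 10+0) = 15
v[7] = max(1+15-1, 4+11-1, 8+9-1, …, 10+1-1, 9+0) = 16
v[8] = max(1+16-1, 4+15-1, 8+11-1, …, 9+1-1, 13+0) = 18
One optimal plan: pieces 3 + 3 + 2 (2 cuts) → €20 − €2 = €18.

18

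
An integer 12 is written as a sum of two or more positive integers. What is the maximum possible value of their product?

Define P[k] = max over 1≤i<k of i · max(k−i, P[k−i]); the inner max lets the remainder stay uncut if that's better.
P[2] = 1×max(1,0) = 1×1 = 1
P[3] = 1×max(2,1) = 1×2 = 2
P[4] = 2×max(2,1) = 2×2 = 4
P[5] = 2×max(3,2) = 2×3 = 6
P[6] = 3×max(3,2) = 3×3 = 9
P[7] = 2×max(5,6) = 2×6 = 12
P[8] = 2×max(6,9) = 2×9 = 18
P[9] = 3×max(6,9) = 3×9 = 27
P[10] = 2×max(8,18) = 2×18 = 36
P[11] = 2×max(9,27) = 2×27 = 54
P[12] = 3×max(9,27) = 3×27 = 81
One optimal split: 3 + 3 + 3 + 3; product 3×3×3×3 = 81.

81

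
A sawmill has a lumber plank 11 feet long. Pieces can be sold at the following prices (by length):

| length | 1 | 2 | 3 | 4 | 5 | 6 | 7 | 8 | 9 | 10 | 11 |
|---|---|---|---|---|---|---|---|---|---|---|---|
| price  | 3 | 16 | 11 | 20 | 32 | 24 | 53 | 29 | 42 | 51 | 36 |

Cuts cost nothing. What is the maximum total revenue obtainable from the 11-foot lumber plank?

85

Build r[k] bottom-up: r[k] = max over allowed piece i of (p[i] + r[k−i]).
r[1] = 3
r[2] = 16
r[3] = 19  (first piece 1, then r[2]=16)
r[4] = 32  (first piece 2, then r[2]=16)
r[5] = 35  (first piece 1, then r[4]=32)
r[6] = 48  (first piece 2, then r[4]=32)
r[7] = 53
r[8] = 64  (first piece 2, then r[6]=48)
r[9] = 69  (first piece 2, then r[7]=53)
r[10] = 80  (first piece 2, then r[8]=64)
r[11] = 85  (first piece 2, then r[9]=69)
One optimal cutting: 7 + 2 + 2 → $53 + $16 + $16 = $85.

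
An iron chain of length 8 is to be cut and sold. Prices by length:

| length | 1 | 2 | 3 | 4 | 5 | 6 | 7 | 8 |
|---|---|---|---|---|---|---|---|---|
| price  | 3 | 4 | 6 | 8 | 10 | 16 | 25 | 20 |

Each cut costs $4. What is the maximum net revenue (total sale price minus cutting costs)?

Consider every possible first cut. r[k] is the best of p[i]+r[k−i] over all sellable i≤k, charging 4 whenever i<k.
r[1] = 3
r[2] = 4
r[3] = 6
r[4] = 8
r[5] = 10
r[6] = 16
r[7] = 25
r[8] = 24  (first piece 1, then r[7]=25)
One optimal plan: pieces 7 + 1 (1 cut) → $28 − $4 = $24.

24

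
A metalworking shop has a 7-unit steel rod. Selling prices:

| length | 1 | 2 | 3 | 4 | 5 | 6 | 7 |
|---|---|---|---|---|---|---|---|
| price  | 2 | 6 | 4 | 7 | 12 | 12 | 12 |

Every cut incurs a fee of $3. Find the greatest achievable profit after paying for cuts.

Consider every possible first cut. v[k] is the best of p[i]+v[k−i] over all sellable i≤k, charging 3 whenever i<k.
v[1] = 2
v[2] = max(2+2-3, 6+0) = 6
v[3] = max(2+6-3, 6+2-3, 4+0) = 5
v[4] = max(2+5-3, 6+6-3, 4+2-3, 7+0) = 9
v[5] = max(2+9-3, 6+5-3, 4+6-3, 7+2-3, 12+0) = 12
v[6] = max(2+12-3, 6+9-3, 4+5-3, 7+6-3, 12+2-3, 12+0) = 12
v[7] = max(2+12-3, 6+12-3, 4+9-3, …, 12+2-3, 12+0) = 15
One optimal plan: pieces 5 + 2 (1 cut) → $18 − $3 = $15.

15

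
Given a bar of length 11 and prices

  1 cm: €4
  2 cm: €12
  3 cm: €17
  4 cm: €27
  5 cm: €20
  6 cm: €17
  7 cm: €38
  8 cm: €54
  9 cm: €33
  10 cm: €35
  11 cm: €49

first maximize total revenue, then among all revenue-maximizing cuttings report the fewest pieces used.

Build r[k] bottom-up: r[k] = max over allowed piece i of (p[i] + r[k−i]).
r[1] = 4
r[2] = max(4+4, 12+0) = 12
r[3] = max(4+12, 12+4, 17+0) = 17
r[4] = max(4+17, 12+12, 17+4, 27+0) = 27
r[5] = max(4+27, 12+17, 17+12, 27+4, 20+0) = 31
r[6] = max(4+31, 12+27, 17+17, 27+12, 20+4, 17+0) = 39
r[7] = max(4+39, 12+31, 17+27, …, 17+4, 38+0) = 44
r[8] = max(4+44, 12+39, 17+31, …, 38+4, 54+0) = 54
r[9] = max(4+54, 12+44, 17+39, …, 54+4, 33+0) = 58
r[10] = max(4+58, 12+54, 17+44, …, 33+4, 35+0) = 66
r[11] = max(4+66, 12+58, 17+54, …, 35+4, 49+0) = 71
Maximum revenue is €71.
Now minimize piece count subject to staying optimal: for each k, pieces[k] = 1 + min over i with p[i]+r[k−i]=r[k] of pieces[k−i].
pieces[8] = 1
pieces[9] = 2
pieces[10] = 2
pieces[11] = 2

2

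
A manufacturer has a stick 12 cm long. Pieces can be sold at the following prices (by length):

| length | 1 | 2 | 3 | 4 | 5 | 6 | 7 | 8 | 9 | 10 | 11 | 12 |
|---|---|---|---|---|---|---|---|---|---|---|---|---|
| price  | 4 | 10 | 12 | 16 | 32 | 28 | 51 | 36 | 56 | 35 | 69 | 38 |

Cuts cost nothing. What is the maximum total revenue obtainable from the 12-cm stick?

Let R[k] be the best obtainable value from length k. For each k, try every first piece i and keep the best of price[i] + R[k−i].
R[1] = 4
R[2] = 10
R[3] = 14  (first piece 1, then R[2]=10)
R[4] = 20  (first piece 2, then R[2]=10)
R[5] = 32
R[6] = 36  (first piece 1, then R[5]=32)
R[7] = 51
R[8] = 55  (first piece 1, then R[7]=51)
R[9] = 61  (first piece 2, then R[7]=51)
R[10] = 65  (first piece 1, then R[9]=61)
R[11] = 71  (first piece 2, then R[9]=61)
R[12] = 83  (first piece 5, then R[7]=51)
One optimal cutting: 7 + 5 → $51 + $32 = $83.

83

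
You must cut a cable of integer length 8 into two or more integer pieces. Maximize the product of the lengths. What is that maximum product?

18

Let m[k] be the best product for length k (with at least one cut). For each first piece i, the rest contributes max(k−i, m[k−i]).
m[2] = 1×max(1,0) = 1×1 = 1
m[3] = 1×max(2,1) = 1×2 = 2
m[4] = 2×max(2,1) = 2×2 = 4
m[5] = 2×max(3,2) = 2×3 = 6
m[6] = 3×max(3,2) = 3×3 = 9
m[7] = 2×max(5,6) = 2×6 = 12
m[8] = 2×max(6,9) = 2×9 = 18
One optimal split: 3 + 3 + 2; product 3×3×2 = 18.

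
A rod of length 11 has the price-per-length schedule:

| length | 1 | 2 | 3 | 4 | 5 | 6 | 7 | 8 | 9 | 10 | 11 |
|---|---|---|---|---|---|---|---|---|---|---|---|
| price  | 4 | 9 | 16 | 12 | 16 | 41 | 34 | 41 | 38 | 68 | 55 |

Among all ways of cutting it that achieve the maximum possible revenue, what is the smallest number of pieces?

2

Let r[k] be the best obtainable value from length k. For each k, try every first piece i and keep the best of price[i] + r[k−i].
r[1] = 4
r[2] = max(4+4, 9+0) = 9
r[3] = max(4+9, 9+4, 16+0) = 16
r[4] = max(4+16, 9+9, 16+4, 12+0) = 20
r[5] = max(4+20, 9+16, 16+9, 12+4, 16+0) = 25
r[6] = max(4+25, 9+20, 16+16, 12+9, 16+4, 41+0) = 41
r[7] = max(4+41, 9+25, 16+20, …, 41+4, 34+0) = 45
r[8] = max(4+45, 9+41, 16+25, …, 34+4, 41+0) = 50
r[9] = max(4+50, 9+45, 16+41, …, 41+4, 38+0) = 57
r[10] = max(4+57, 9+50, 16+45, …, 38+4, 68+0) = 68
r[11] = max(4+68, 9+57, 16+50, …, 68+4, 55+0) = 72
Maximum revenue is $72.
Now minimize piece count subject to staying optimal: for each k, pieces[k] = 1 + min over i with p[i]+r[k−i]=r[k] of pieces[k−i].
pieces[8] = 2
pieces[9] = 2
pieces[10] = 1
pieces[11] = 2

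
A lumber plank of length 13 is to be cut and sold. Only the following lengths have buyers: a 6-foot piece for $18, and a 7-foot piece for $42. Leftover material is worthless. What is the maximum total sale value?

60

Build best[k] bottom-up: best[k] = max over allowed piece i of (p[i] + best[k−i]).
best[1] = 0
best[2] = 0
best[3] = 0
best[4] = 0
best[5] = 0
best[6] = 18
best[7] = 42
best[8] = 42
best[9] = 42
best[10] = 42
best[11] = 42
best[12] = 42
best[13] = 60  (first piece 6, then best[7]=42)
One optimal cutting: 7 + 6 → $60.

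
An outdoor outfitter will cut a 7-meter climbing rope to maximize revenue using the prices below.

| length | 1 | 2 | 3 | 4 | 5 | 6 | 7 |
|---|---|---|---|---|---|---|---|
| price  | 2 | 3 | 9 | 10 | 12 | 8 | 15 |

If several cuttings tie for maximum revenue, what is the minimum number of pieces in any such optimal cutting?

3

Build r[k] bottom-up: r[k] = max over allowed piece i of (p[i] + r[k−i]).
r[1] = 2
r[2] = max(2+2, 3+0) = 4
r[3] = max(2+4, 3+2, 9+0) = 9
r[4] = max(2+9, 3+4, 9+2, 10+0) = 11
r[5] = max(2+11, 3+9, 9+4, 10+2, 12+0) = 13
r[6] = max(2+13, 3+11, 9+9, 10+4, 12+2, 8+0) = 18
r[7] = max(2+18, 3+13, 9+11, …, 8+2, 15+0) = 20
Maximum revenue is €20.
Now minimize piece count subject to staying optimal: for each k, pieces[k] = 1 + min over i with p[i]+r[k−i]=r[k] of pieces[k−i].
pieces[4] = 2
pieces[5] = 3
pieces[6] = 2
pieces[7] = 3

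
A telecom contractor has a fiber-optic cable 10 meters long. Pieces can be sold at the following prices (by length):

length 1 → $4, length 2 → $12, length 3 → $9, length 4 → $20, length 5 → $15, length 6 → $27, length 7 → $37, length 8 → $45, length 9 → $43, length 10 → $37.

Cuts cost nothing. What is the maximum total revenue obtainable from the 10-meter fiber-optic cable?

60

Let R[k] be the best obtainable value from length k. For each k, try every first piece i and keep the best of price[i] + R[k−i].
R[1] = 4
R[2] = 12
R[3] = 16  (first piece 1, then R[2]=12)
R[4] = 24  (first piece 2, then R[2]=12)
R[5] = 28  (first piece 1, then R[4]=24)
R[6] = 36  (first piece 2, then R[4]=24)
R[7] = 40  (first piece 1, then R[6]=36)
R[8] = 48  (first piece 2, then R[6]=36)
R[9] = 52  (first piece 1, then R[8]=48)
R[10] = 60  (first piece 2, then R[8]=48)
One optimal cutting: 2 + 2 + 2 + 2 + 2 → $12 + $12 + $12 + $12 + $12 = $60.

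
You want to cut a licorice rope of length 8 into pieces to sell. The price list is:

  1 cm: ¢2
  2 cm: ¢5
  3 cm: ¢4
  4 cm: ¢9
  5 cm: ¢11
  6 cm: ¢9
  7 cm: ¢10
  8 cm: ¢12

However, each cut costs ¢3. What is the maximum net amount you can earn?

Let v[k] be the best obtainable value from length k. For each k, try every first piece i and keep the best of price[i] + v[k−i] minus the 3 cut fee when i<k.
v[1] = 2
v[2] = max(2+2-3, 5+0) = 5
v[3] = max(2+5-3, 5+2-3, 4+0) = 4
v[4] = max(2+4-3, 5+5-3, 4+2-3, 9+0) = 9
v[5] = max(2+9-3, 5+4-3, 4+5-3, 9+2-3, 11+0) = 11
v[6] = max(2+11-3, 5+9-3, 4+4-3, 9+5-3, 11+2-3, 9+0) = 11
v[7] = max(2+11-3, 5+11-3, 4+9-3, …, 9+2-3, 10+0) = 13
v[8] = max(2+13-3, 5+11-3, 4+11-3, …, 10+2-3, 12+0) = 15
One optimal plan: pieces 4 + 4 (1 cut) → ¢18 − ¢3 = ¢15.

15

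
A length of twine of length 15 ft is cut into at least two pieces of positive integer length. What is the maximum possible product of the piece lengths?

243

Fill P[k] for k=2..15: at each k try every first piece i and multiply by the better of (k−i) uncut or P[k−i].
P[2] = 1×max(1,0) = 1×1 = 1
P[3] = 1×max(2,1) = 1×2 = 2
P[4] = 2×max(2,1) = 2×2 = 4
P[5] = 2×max(3,2) = 2×3 = 6
P[6] = 3×max(3,2) = 3×3 = 9
P[7] = 2×max(5,6) = 2×6 = 12
P[8] = 2×max(6,9) = 2×9 = 18
P[9] = 3×max(6,9) = 3×9 = 27
P[10] = 2×max(8,18) = 2×18 = 36
P[11] = 2×max(9,27) = 2×27 = 54
P[12] = 3×max(9,27) = 3×27 = 81
P[13] = 2×max(11,54) = 2×54 = 108
P[14] = 2×max(12,81) = 2×81 = 162
P[15] = 3×max(12,81) = 3×81 = 243
One optimal split: 3 + 3 + 3 + 3 + 3; product 3×3×3×3×3 = 243.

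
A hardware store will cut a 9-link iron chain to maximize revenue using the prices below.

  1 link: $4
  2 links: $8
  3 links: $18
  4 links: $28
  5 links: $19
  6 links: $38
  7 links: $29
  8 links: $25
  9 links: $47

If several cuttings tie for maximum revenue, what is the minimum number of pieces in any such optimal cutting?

Let r[k] be the best obtainable value from length k. For each k, try every first piece i and keep the best of price[i] + r[k−i].
r[1] = 4
r[2] = max(4+4, 8+0) = 8
r[3] = max(4+8, 8+4, 18+0) = 18
r[4] = max(4+18, 8+8, 18+4, 28+0) = 28
r[5] = max(4+28, 8+18, 18+8, 28+4, 19+0) = 32
r[6] = max(4+32, 8+28, 18+18, 28+8, 19+4, 38+0) = 38
r[7] = max(4+38, 8+32, 18+28, …, 38+4, 29+0) = 46
r[8] = max(4+46, 8+38, 18+32, …, 29+4, 25+0) = 56
r[9] = max(4+56, 8+46, 18+38, …, 25+4, 47+0) = 60
Maximum revenue is $60.
Now minimize piece count subject to staying optimal: for each k, pieces[k] = 1 + min over i with p[i]+r[k−i]=r[k] of pieces[k−i].
pieces[6] = 1
pieces[7] = 2
pieces[8] = 2
pieces[9] = 3

3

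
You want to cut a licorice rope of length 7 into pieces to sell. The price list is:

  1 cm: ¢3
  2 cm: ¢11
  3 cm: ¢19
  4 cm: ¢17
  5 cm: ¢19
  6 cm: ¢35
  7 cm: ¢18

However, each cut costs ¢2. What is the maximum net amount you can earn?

37

Consider every possible first cut. r[k] is the best of p[i]+r[k−i] over all sellable i≤k, charging 2 whenever i<k.
r[1] = 3
r[2] = 11
r[3] = 19
r[4] = 20  (first piece 1, then r[3]=19)
r[5] = 28  (first piece 2, then r[3]=19)
r[6] = 36  (first piece 3, then r[3]=19)
r[7] = 37  (first piece 1, then r[6]=36)
One optimal plan: pieces 3 + 3 + 1 (2 cuts) → ¢41 − ¢4 = ¢37.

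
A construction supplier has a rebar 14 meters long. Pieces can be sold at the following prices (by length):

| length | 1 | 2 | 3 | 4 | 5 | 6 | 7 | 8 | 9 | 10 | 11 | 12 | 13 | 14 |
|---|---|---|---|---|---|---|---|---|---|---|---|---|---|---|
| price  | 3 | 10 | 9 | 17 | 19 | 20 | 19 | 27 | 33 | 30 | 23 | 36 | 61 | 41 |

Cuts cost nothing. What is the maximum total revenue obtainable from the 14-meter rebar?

Let R[k] be the best obtainable value from length k. For each k, try every first piece i and keep the best of price[i] + R[k−i].
R[1] = 3
R[2] = 10
R[3] = 13  (first piece 1, then R[2]=10)
R[4] = 20  (first piece 2, then R[2]=10)
R[5] = 23  (first piece 1, then R[4]=20)
R[6] = 30  (first piece 2, then R[4]=20)
R[7] = 33  (first piece 1, then R[6]=30)
R[8] = 40  (first piece 2, then R[6]=30)
R[9] = 43  (first piece 1, then R[8]=40)
R[10] = 50  (first piece 2, then R[8]=40)
R[11] = 53  (first piece 1, then R[10]=50)
R[12] = 60  (first piece 2, then R[10]=50)
R[13] = 63  (first piece 1, then R[12]=60)
R[14] = 70  (first piece 2, then R[12]=60)
One optimal cutting: 2 + 2 + 2 + 2 + 2 + 2 + 2 → ₹10 + ₹10 + ₹10 + ₹10 + ₹10 + ₹10 + ₹10 = ₹70.

70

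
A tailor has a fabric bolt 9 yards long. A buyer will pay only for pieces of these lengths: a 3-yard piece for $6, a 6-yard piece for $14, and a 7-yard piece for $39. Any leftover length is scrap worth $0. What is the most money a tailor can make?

39

Consider every possible first cut. r[k] is the best of p[i]+r[k−i] over all sellable i≤k.
r[1] = 0
r[2] = 0
r[3] = 6
r[4] = 6
r[5] = 6
r[6] = max(6+6, 14+0) = 14
r[7] = max(6+6, 14+0, 39+0) = 39
r[8] = max(6+6, 14+0, 39+0) = 39
r[9] = max(6+14, 14+6, 39+0) = 39
One optimal cutting: pieces 7 with 2 yards of scrap → $39.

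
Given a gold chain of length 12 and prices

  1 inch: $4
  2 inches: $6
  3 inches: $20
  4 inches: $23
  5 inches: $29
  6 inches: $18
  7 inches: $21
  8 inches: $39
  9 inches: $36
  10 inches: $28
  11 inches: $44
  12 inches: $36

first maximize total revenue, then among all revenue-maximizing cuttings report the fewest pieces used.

4

Build r[k] bottom-up: r[k] = max over allowed piece i of (p[i] + r[k−i]).
r[1] = 4
r[2] = max(4+4, 6+0) = 8
r[3] = max(4+8, 6+4, 20+0) = 20
r[4] = max(4+20, 6+8, 20+4, 23+0) = 24
r[5] = max(4+24, 6+20, 20+8, 23+4, 29+0) = 29
r[6] = max(4+29, 6+24, 20+20, 23+8, 29+4, 18+0) = 40
r[7] = max(4+40, 6+29, 20+24, …, 18+4, 21+0) = 44
r[8] = max(4+44, 6+40, 20+29, …, 21+4, 39+0) = 49
r[9] = max(4+49, 6+44, 20+40, …, 39+4, 36+0) = 60
r[10] = max(4+60, 6+49, 20+44, …, 36+4, 28+0) = 64
r[11] = max(4+64, 6+60, 20+49, …, 28+4, 44+0) = 69
r[12] = max(4+69, 6+64, 20+60, …, 44+4, 36+0) = 80
Maximum revenue is $80.
Now minimize piece count subject to staying optimal: for each k, pieces[k] = 1 + min over i with p[i]+r[k−i]=r[k] of pieces[k−i].
pieces[9] = 3
pieces[10] = 4
pieces[11] = 3
pieces[12] = 4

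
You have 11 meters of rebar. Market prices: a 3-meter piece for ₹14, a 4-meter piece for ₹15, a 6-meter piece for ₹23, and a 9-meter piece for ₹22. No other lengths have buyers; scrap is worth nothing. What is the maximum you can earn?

Consider every possible first cut. f[k] is the best of p[i]+f[k−i] over all sellable i≤k.
f[1] = 0
f[2] = 0
f[3] = 14
f[4] = 15
f[5] = 15
f[6] = 28  (first piece 3, then f[3]=14)
f[7] = 29  (first piece 3, then f[4]=15)
f[8] = 30  (first piece 4, then f[4]=15)
f[9] = 42  (first piece 3, then f[6]=28)
f[10] = 43  (first piece 3, then f[7]=29)
f[11] = 44  (first piece 3, then f[8]=30)
One optimal cutting: 4 + 4 + 3 → ₹44.

44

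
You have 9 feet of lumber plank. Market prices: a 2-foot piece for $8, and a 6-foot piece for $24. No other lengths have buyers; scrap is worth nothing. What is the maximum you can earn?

32

Build best[k] bottom-up: best[k] = max over allowed piece i of (p[i] + best[k−i]).
best[1] = 0
best[2] = 8
best[3] = 8
best[4] = 16  (first piece 2, then best[2]=8)
best[5] = 16
best[6] = 24  (first piece 2, then best[4]=16)
best[7] = 24
best[8] = 32  (first piece 2, then best[6]=24)
best[9] = 32
One optimal cutting: pieces 2 + 2 + 2 + 2 with 1 foot of scrap → $32.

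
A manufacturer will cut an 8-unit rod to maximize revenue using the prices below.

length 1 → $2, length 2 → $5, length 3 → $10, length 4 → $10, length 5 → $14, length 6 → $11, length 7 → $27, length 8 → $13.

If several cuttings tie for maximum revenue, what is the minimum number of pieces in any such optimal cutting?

2

Build r[k] bottom-up: r[k] = max over allowed piece i of (p[i] + r[k−i]).
r[1] = 2
r[2] = max(2+2, 5+0) = 5
r[3] = max(2+5, 5+2, 10+0) = 10
r[4] = max(2+10, 5+5, 10+2, 10+0) = 12
r[5] = max(2+12, 5+10, 10+5, 10+2, 14+0) = 15
r[6] = max(2+15, 5+12, 10+10, 10+5, 14+2, 11+0) = 20
r[7] = max(2+20, 5+15, 10+12, …, 11+2, 27+0) = 27
r[8] = max(2+27, 5+20, 10+15, …, 27+2, 13+0) = 29
Maximum revenue is $29.
Now minimize piece count subject to staying optimal: for each k, pieces[k] = 1 + min over i with p[i]+r[k−i]=r[k] of pieces[k−i].
pieces[5] = 2
pieces[6] = 2
pieces[7] = 1
pieces[8] = 2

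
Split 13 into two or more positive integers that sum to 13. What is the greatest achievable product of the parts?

108

Define f[k] = max over 1≤i<k of i · max(k−i, f[k−i]); the inner max lets the remainder stay uncut if that's better.
f[2] = 1×max(1,0) = 1×1 = 1
f[3] = max(1×2, 2×1) = 2
f[4] = max(1×3, 2×2, 3×1) = 4
f[5] = max(1×4, 2×3, 3×2, 4×1) = 6
f[6] = max(1×6, 2×4, 3×3, 4×2, 5×1) = 9
f[7] = max(1×9, 2×6, 3×4, 4×3, 5×2, 6×1) = 12
f[8] = max(1×12, 2×9, 3×6, …, 6×2, 7×1) = 18
f[9] = max(1×18, 2×12, 3×9, …, 7×2, 8×1) = 27
f[10] = max(1×27, 2×18, 3×12, …, 8×2, 9×1) = 36
f[11] = max(1×36, 2×27, 3×18, …, 9×2, 10×1) = 54
f[12] = max(1×54, 2×36, 3×27, …, 10×2, 11×1) = 81
f[13] = max(1×81, 2×54, 3×36, …, 11×2, 12×1) = 108
One optimal split: 3 + 3 + 3 + 2 + 2; product 3×3×3×2×2 = 108.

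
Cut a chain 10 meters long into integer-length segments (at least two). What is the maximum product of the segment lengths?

36

Fill g[k] for k=2..10: at each k try every first piece i and multiply by the better of (k−i) uncut or g[k−i].
g[2] = 1·max(1,0) = 1·1 = 1
g[3] = 1·max(2,1) = 1·2 = 2
g[4] = 2·max(2,1) = 2·2 = 4
g[5] = 2·max(3,2) = 2·3 = 6
g[6] = 3·max(3,2) = 3·3 = 9
g[7] = 2·max(5,6) = 2·6 = 12
g[8] = 2·max(6,9) = 2·9 = 18
g[9] = 3·max(6,9) = 3·9 = 27
g[10] = 2·max(8,18) = 2·18 = 36
One optimal split: 3 + 3 + 2 + 2; product 3·3·2·2 = 36.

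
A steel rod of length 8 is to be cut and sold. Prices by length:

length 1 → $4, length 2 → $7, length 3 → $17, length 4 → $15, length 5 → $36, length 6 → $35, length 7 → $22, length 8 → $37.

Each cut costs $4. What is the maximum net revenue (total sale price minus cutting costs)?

49

Let v[k] be the best obtainable value from length k. For each k, try every first piece i and keep the best of price[i] + v[k−i] minus the 4 cut fee when i<k.
v[1] = 4
v[2] = max(4+4-4, 7+0) = 7
v[3] = max(4+7-4, 7+4-4, 17+0) = 17
v[4] = max(4+17-4, 7+7-4, 17+4-4, 15+0) = 17
v[5] = max(4+17-4, 7+17-4, 17+7-4, 15+4-4, 36+0) = 36
v[6] = max(4+36-4, 7+17-4, 17+17-4, 15+7-4, 36+4-4, 35+0) = 36
v[7] = max(4+36-4, 7+36-4, 17+17-4, …, 35+4-4, 22+0) = 39
v[8] = max(4+39-4, 7+36-4, 17+36-4, …, 22+4-4, 37+0) = 49
One optimal plan: pieces 5 + 3 (1 cut) → $53 − $4 = $49.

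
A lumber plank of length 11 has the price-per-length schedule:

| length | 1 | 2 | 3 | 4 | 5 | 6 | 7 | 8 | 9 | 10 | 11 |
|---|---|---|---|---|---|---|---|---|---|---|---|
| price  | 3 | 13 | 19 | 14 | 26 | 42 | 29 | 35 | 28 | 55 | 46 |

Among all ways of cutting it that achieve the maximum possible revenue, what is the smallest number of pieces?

Build r[k] bottom-up: r[k] = max over allowed piece i of (p[i] + r[k−i]).
r[1] = 3
r[2] = max(3+3, 13+0) = 13
r[3] = max(3+13, 13+3, 19+0) = 19
r[4] = max(3+19, 13+13, 19+3, 14+0) = 26
r[5] = max(3+26, 13+19, 19+13, 14+3, 26+0) = 32
r[6] = max(3+32, 13+26, 19+19, 14+13, 26+3, 42+0) = 42
r[7] = max(3+42, 13+32, 19+26, …, 42+3, 29+0) = 45
r[8] = max(3+45, 13+42, 19+32, …, 29+3, 35+0) = 55
r[9] = max(3+55, 13+45, 19+42, …, 35+3, 28+0) = 61
r[10] = max(3+61, 13+55, 19+45, …, 28+3, 55+0) = 68
r[11] = max(3+68, 13+61, 19+55, …, 55+3, 46+0) = 74
Maximum revenue is $74.
Now minimize piece count subject to staying optimal: for each k, pieces[k] = 1 + min over i with p[i]+r[k−i]=r[k] of pieces[k−i].
pieces[8] = 2
pieces[9] = 2
pieces[10] = 3
pieces[11] = 3

3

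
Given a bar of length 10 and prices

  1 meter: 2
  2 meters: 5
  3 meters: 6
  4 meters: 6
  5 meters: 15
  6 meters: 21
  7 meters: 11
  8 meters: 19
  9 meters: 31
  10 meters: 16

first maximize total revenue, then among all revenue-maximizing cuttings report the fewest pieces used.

Build r[k] bottom-up: r[k] = max over allowed piece i of (p[i] + r[k−i]).
r[1] = 2
r[2] = 5
r[3] = 7  (first piece 1, then r[2]=5)
r[4] = 10  (first piece 2, then r[2]=5)
r[5] = 15
r[6] = 21
r[7] = 23  (first piece 1, then r[6]=21)
r[8] = 26  (first piece 2, then r[6]=21)
r[9] = 31
r[10] = 33  (first piece 1, then r[9]=31)
Maximum revenue is 33.
Now minimize piece count subject to staying optimal: for each k, pieces[k] = 1 + min over i with p[i]+r[k−i]=r[k] of pieces[k−i].
pieces[7] = 2
pieces[8] = 2
pieces[9] = 1
pieces[10] = 2

2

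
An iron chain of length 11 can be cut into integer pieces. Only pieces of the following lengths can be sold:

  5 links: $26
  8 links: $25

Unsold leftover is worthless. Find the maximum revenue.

52

Let best[k] be the best obtainable value from length k. For each k, try every first piece i and keep the best of price[i] + best[k−i].
best[1] = 0
best[2] = 0
best[3] = 0
best[4] = 0
best[5] = 26
best[6] = 26
best[7] = 26
best[8] = max(26+0, 25+0) = 26
best[9] = max(26+0, 25+0) = 26
best[10] = max(26+26, 25+0) = 52
best[11] = max(26+26, 25+0) = 52
One optimal cutting: pieces 5 + 5 with 1 link of scrap → $52.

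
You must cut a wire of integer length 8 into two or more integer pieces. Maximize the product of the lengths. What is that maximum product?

Fill prod[k] for k=2..8: at each k try every first piece i and multiply by the better of (k−i) uncut or prod[k−i].
prod[2] = 1*max(1,0) = 1*1 = 1
prod[3] = 1*max(2,1) = 1*2 = 2
prod[4] = 2*max(2,1) = 2*2 = 4
prod[5] = 2*max(3,2) = 2*3 = 6
prod[6] = 3*max(3,2) = 3*3 = 9
prod[7] = 2*max(5,6) = 2*6 = 12
prod[8] = 2*max(6,9) = 2*9 = 18
One optimal split: 3 + 3 + 2; product 3*3*2 = 18.

18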